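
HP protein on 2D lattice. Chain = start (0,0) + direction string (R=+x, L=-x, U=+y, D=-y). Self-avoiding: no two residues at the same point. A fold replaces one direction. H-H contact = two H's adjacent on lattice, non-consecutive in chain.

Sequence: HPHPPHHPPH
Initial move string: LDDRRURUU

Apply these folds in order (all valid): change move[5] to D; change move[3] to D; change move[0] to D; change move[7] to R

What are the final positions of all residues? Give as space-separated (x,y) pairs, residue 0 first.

Answer: (0,0) (0,-1) (0,-2) (0,-3) (0,-4) (1,-4) (1,-5) (2,-5) (3,-5) (3,-4)

Derivation:
Initial moves: LDDRRURUU
Fold: move[5]->D => LDDRRDRUU (positions: [(0, 0), (-1, 0), (-1, -1), (-1, -2), (0, -2), (1, -2), (1, -3), (2, -3), (2, -2), (2, -1)])
Fold: move[3]->D => LDDDRDRUU (positions: [(0, 0), (-1, 0), (-1, -1), (-1, -2), (-1, -3), (0, -3), (0, -4), (1, -4), (1, -3), (1, -2)])
Fold: move[0]->D => DDDDRDRUU (positions: [(0, 0), (0, -1), (0, -2), (0, -3), (0, -4), (1, -4), (1, -5), (2, -5), (2, -4), (2, -3)])
Fold: move[7]->R => DDDDRDRRU (positions: [(0, 0), (0, -1), (0, -2), (0, -3), (0, -4), (1, -4), (1, -5), (2, -5), (3, -5), (3, -4)])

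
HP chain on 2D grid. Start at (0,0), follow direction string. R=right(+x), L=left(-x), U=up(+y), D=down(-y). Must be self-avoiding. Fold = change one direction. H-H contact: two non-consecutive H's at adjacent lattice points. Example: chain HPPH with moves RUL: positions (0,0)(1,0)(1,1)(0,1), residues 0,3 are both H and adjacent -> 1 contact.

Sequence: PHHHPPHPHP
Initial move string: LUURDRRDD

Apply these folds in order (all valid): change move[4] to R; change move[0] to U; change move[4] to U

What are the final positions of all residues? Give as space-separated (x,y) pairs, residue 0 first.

Initial moves: LUURDRRDD
Fold: move[4]->R => LUURRRRDD (positions: [(0, 0), (-1, 0), (-1, 1), (-1, 2), (0, 2), (1, 2), (2, 2), (3, 2), (3, 1), (3, 0)])
Fold: move[0]->U => UUURRRRDD (positions: [(0, 0), (0, 1), (0, 2), (0, 3), (1, 3), (2, 3), (3, 3), (4, 3), (4, 2), (4, 1)])
Fold: move[4]->U => UUURURRDD (positions: [(0, 0), (0, 1), (0, 2), (0, 3), (1, 3), (1, 4), (2, 4), (3, 4), (3, 3), (3, 2)])

Answer: (0,0) (0,1) (0,2) (0,3) (1,3) (1,4) (2,4) (3,4) (3,3) (3,2)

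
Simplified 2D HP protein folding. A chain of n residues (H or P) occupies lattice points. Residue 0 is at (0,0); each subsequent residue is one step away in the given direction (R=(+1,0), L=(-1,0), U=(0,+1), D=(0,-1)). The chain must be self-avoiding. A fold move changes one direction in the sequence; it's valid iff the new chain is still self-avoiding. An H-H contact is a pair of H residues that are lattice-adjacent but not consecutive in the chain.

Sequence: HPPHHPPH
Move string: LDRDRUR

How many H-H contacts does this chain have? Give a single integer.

Answer: 1

Derivation:
Positions: [(0, 0), (-1, 0), (-1, -1), (0, -1), (0, -2), (1, -2), (1, -1), (2, -1)]
H-H contact: residue 0 @(0,0) - residue 3 @(0, -1)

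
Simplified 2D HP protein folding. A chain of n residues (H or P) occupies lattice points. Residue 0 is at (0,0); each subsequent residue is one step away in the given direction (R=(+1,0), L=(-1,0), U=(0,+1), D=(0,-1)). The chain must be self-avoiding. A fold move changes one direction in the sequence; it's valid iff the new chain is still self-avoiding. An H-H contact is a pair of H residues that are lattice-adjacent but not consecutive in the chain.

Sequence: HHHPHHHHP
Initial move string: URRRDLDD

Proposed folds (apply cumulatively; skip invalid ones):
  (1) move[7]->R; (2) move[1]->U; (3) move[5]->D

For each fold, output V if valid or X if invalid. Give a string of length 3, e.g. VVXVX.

Initial: URRRDLDD -> [(0, 0), (0, 1), (1, 1), (2, 1), (3, 1), (3, 0), (2, 0), (2, -1), (2, -2)]
Fold 1: move[7]->R => URRRDLDR VALID
Fold 2: move[1]->U => UURRDLDR VALID
Fold 3: move[5]->D => UURRDDDR VALID

Answer: VVV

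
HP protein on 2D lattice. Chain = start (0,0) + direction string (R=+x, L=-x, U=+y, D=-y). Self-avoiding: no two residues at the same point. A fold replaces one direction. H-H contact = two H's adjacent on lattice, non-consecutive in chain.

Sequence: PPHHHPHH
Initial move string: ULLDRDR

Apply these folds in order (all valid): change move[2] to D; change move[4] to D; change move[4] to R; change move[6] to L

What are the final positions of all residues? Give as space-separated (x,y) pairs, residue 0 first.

Initial moves: ULLDRDR
Fold: move[2]->D => ULDDRDR (positions: [(0, 0), (0, 1), (-1, 1), (-1, 0), (-1, -1), (0, -1), (0, -2), (1, -2)])
Fold: move[4]->D => ULDDDDR (positions: [(0, 0), (0, 1), (-1, 1), (-1, 0), (-1, -1), (-1, -2), (-1, -3), (0, -3)])
Fold: move[4]->R => ULDDRDR (positions: [(0, 0), (0, 1), (-1, 1), (-1, 0), (-1, -1), (0, -1), (0, -2), (1, -2)])
Fold: move[6]->L => ULDDRDL (positions: [(0, 0), (0, 1), (-1, 1), (-1, 0), (-1, -1), (0, -1), (0, -2), (-1, -2)])

Answer: (0,0) (0,1) (-1,1) (-1,0) (-1,-1) (0,-1) (0,-2) (-1,-2)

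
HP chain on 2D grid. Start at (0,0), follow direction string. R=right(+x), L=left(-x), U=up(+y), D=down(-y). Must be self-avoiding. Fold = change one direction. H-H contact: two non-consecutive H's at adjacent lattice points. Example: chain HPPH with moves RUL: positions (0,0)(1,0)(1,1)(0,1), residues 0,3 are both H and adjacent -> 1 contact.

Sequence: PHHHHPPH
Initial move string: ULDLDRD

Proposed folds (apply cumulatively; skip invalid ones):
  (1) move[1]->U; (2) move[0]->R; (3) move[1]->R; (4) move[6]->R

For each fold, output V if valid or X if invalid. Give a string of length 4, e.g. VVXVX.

Answer: XXXV

Derivation:
Initial: ULDLDRD -> [(0, 0), (0, 1), (-1, 1), (-1, 0), (-2, 0), (-2, -1), (-1, -1), (-1, -2)]
Fold 1: move[1]->U => UUDLDRD INVALID (collision), skipped
Fold 2: move[0]->R => RLDLDRD INVALID (collision), skipped
Fold 3: move[1]->R => URDLDRD INVALID (collision), skipped
Fold 4: move[6]->R => ULDLDRR VALID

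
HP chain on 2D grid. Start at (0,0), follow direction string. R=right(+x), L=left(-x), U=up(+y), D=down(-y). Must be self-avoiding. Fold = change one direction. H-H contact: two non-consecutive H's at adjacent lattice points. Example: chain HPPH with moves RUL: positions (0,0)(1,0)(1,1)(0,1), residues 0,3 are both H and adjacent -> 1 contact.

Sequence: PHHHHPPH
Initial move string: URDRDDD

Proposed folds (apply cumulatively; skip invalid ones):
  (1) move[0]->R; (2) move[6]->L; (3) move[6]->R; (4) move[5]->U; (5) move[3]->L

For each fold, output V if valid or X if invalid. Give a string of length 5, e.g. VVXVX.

Initial: URDRDDD -> [(0, 0), (0, 1), (1, 1), (1, 0), (2, 0), (2, -1), (2, -2), (2, -3)]
Fold 1: move[0]->R => RRDRDDD VALID
Fold 2: move[6]->L => RRDRDDL VALID
Fold 3: move[6]->R => RRDRDDR VALID
Fold 4: move[5]->U => RRDRDUR INVALID (collision), skipped
Fold 5: move[3]->L => RRDLDDR VALID

Answer: VVVXV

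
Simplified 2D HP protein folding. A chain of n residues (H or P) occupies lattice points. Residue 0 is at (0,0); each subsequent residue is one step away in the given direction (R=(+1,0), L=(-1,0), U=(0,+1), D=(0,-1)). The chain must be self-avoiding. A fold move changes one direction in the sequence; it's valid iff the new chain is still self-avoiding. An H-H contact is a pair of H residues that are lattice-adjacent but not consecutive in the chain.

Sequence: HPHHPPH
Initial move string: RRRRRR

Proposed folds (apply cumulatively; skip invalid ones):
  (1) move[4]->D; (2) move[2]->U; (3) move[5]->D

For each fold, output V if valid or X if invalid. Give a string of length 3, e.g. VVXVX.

Initial: RRRRRR -> [(0, 0), (1, 0), (2, 0), (3, 0), (4, 0), (5, 0), (6, 0)]
Fold 1: move[4]->D => RRRRDR VALID
Fold 2: move[2]->U => RRURDR VALID
Fold 3: move[5]->D => RRURDD VALID

Answer: VVV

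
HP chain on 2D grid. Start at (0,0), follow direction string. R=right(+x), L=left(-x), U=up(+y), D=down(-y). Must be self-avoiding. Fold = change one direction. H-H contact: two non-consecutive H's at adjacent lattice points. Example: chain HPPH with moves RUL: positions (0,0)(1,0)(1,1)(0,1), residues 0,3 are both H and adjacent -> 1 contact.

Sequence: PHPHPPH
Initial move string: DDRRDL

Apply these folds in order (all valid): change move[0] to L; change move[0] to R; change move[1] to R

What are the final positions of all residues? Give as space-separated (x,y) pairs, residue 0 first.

Answer: (0,0) (1,0) (2,0) (3,0) (4,0) (4,-1) (3,-1)

Derivation:
Initial moves: DDRRDL
Fold: move[0]->L => LDRRDL (positions: [(0, 0), (-1, 0), (-1, -1), (0, -1), (1, -1), (1, -2), (0, -2)])
Fold: move[0]->R => RDRRDL (positions: [(0, 0), (1, 0), (1, -1), (2, -1), (3, -1), (3, -2), (2, -2)])
Fold: move[1]->R => RRRRDL (positions: [(0, 0), (1, 0), (2, 0), (3, 0), (4, 0), (4, -1), (3, -1)])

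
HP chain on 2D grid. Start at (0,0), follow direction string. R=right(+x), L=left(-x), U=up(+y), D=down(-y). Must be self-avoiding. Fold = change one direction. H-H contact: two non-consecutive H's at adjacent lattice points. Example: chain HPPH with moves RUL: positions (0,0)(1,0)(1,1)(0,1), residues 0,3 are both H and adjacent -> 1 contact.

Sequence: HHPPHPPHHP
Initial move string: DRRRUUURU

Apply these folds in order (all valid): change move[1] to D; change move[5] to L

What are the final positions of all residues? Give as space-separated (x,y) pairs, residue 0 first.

Answer: (0,0) (0,-1) (0,-2) (1,-2) (2,-2) (2,-1) (1,-1) (1,0) (2,0) (2,1)

Derivation:
Initial moves: DRRRUUURU
Fold: move[1]->D => DDRRUUURU (positions: [(0, 0), (0, -1), (0, -2), (1, -2), (2, -2), (2, -1), (2, 0), (2, 1), (3, 1), (3, 2)])
Fold: move[5]->L => DDRRULURU (positions: [(0, 0), (0, -1), (0, -2), (1, -2), (2, -2), (2, -1), (1, -1), (1, 0), (2, 0), (2, 1)])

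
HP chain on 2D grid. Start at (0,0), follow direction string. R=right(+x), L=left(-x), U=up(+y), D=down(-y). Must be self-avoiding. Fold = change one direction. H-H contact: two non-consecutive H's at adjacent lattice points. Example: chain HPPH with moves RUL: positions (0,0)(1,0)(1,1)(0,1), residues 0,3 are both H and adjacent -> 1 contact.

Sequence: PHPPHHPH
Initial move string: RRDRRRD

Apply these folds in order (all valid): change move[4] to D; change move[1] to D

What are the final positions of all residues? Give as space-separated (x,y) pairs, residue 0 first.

Answer: (0,0) (1,0) (1,-1) (1,-2) (2,-2) (2,-3) (3,-3) (3,-4)

Derivation:
Initial moves: RRDRRRD
Fold: move[4]->D => RRDRDRD (positions: [(0, 0), (1, 0), (2, 0), (2, -1), (3, -1), (3, -2), (4, -2), (4, -3)])
Fold: move[1]->D => RDDRDRD (positions: [(0, 0), (1, 0), (1, -1), (1, -2), (2, -2), (2, -3), (3, -3), (3, -4)])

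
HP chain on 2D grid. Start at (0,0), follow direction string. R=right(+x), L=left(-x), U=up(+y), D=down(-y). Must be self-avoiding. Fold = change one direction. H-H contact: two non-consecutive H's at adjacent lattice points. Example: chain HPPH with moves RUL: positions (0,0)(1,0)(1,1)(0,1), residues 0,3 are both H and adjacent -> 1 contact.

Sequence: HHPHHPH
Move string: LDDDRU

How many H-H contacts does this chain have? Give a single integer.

Positions: [(0, 0), (-1, 0), (-1, -1), (-1, -2), (-1, -3), (0, -3), (0, -2)]
H-H contact: residue 3 @(-1,-2) - residue 6 @(0, -2)

Answer: 1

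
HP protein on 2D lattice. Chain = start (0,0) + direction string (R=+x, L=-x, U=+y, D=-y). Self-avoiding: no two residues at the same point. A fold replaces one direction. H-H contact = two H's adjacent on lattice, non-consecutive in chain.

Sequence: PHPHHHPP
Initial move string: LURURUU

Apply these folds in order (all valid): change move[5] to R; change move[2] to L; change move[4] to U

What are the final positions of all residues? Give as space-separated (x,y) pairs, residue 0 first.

Answer: (0,0) (-1,0) (-1,1) (-2,1) (-2,2) (-2,3) (-1,3) (-1,4)

Derivation:
Initial moves: LURURUU
Fold: move[5]->R => LURURRU (positions: [(0, 0), (-1, 0), (-1, 1), (0, 1), (0, 2), (1, 2), (2, 2), (2, 3)])
Fold: move[2]->L => LULURRU (positions: [(0, 0), (-1, 0), (-1, 1), (-2, 1), (-2, 2), (-1, 2), (0, 2), (0, 3)])
Fold: move[4]->U => LULUURU (positions: [(0, 0), (-1, 0), (-1, 1), (-2, 1), (-2, 2), (-2, 3), (-1, 3), (-1, 4)])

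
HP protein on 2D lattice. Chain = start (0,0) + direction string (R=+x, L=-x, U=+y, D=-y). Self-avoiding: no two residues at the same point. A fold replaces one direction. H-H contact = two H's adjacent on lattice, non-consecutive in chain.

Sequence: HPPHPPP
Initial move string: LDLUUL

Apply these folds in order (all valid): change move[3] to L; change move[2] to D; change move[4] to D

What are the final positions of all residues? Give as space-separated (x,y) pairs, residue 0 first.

Initial moves: LDLUUL
Fold: move[3]->L => LDLLUL (positions: [(0, 0), (-1, 0), (-1, -1), (-2, -1), (-3, -1), (-3, 0), (-4, 0)])
Fold: move[2]->D => LDDLUL (positions: [(0, 0), (-1, 0), (-1, -1), (-1, -2), (-2, -2), (-2, -1), (-3, -1)])
Fold: move[4]->D => LDDLDL (positions: [(0, 0), (-1, 0), (-1, -1), (-1, -2), (-2, -2), (-2, -3), (-3, -3)])

Answer: (0,0) (-1,0) (-1,-1) (-1,-2) (-2,-2) (-2,-3) (-3,-3)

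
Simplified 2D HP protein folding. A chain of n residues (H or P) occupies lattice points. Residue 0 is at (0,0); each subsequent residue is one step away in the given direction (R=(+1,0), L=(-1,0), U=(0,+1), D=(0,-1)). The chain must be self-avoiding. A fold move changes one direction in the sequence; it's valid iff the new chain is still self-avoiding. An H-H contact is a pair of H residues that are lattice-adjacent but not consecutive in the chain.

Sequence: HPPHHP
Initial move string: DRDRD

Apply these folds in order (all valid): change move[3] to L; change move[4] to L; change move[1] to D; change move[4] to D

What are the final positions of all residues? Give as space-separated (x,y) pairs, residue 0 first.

Initial moves: DRDRD
Fold: move[3]->L => DRDLD (positions: [(0, 0), (0, -1), (1, -1), (1, -2), (0, -2), (0, -3)])
Fold: move[4]->L => DRDLL (positions: [(0, 0), (0, -1), (1, -1), (1, -2), (0, -2), (-1, -2)])
Fold: move[1]->D => DDDLL (positions: [(0, 0), (0, -1), (0, -2), (0, -3), (-1, -3), (-2, -3)])
Fold: move[4]->D => DDDLD (positions: [(0, 0), (0, -1), (0, -2), (0, -3), (-1, -3), (-1, -4)])

Answer: (0,0) (0,-1) (0,-2) (0,-3) (-1,-3) (-1,-4)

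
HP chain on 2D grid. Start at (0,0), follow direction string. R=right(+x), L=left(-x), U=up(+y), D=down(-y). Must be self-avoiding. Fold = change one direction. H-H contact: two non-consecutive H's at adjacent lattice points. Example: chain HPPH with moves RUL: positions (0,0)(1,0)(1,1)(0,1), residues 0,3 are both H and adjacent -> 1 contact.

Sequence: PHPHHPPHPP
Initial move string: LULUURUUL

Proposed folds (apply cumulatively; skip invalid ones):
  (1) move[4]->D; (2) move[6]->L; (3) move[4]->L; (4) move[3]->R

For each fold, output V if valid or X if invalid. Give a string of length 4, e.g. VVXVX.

Initial: LULUURUUL -> [(0, 0), (-1, 0), (-1, 1), (-2, 1), (-2, 2), (-2, 3), (-1, 3), (-1, 4), (-1, 5), (-2, 5)]
Fold 1: move[4]->D => LULUDRUUL INVALID (collision), skipped
Fold 2: move[6]->L => LULUURLUL INVALID (collision), skipped
Fold 3: move[4]->L => LULULRUUL INVALID (collision), skipped
Fold 4: move[3]->R => LULRURUUL INVALID (collision), skipped

Answer: XXXX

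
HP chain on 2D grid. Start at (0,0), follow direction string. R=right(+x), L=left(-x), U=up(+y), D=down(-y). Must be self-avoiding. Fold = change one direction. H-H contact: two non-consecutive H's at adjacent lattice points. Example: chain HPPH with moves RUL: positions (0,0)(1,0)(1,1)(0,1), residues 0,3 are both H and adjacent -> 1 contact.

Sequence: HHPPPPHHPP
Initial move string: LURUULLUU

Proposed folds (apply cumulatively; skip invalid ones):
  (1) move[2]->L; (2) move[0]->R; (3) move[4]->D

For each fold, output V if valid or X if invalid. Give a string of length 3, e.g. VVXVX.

Answer: VVX

Derivation:
Initial: LURUULLUU -> [(0, 0), (-1, 0), (-1, 1), (0, 1), (0, 2), (0, 3), (-1, 3), (-2, 3), (-2, 4), (-2, 5)]
Fold 1: move[2]->L => LULUULLUU VALID
Fold 2: move[0]->R => RULUULLUU VALID
Fold 3: move[4]->D => RULUDLLUU INVALID (collision), skipped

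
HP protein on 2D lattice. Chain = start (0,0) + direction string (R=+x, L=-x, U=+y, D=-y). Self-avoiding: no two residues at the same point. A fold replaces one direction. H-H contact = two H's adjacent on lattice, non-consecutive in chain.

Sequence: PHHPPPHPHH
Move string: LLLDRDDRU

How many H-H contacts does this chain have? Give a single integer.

Answer: 1

Derivation:
Positions: [(0, 0), (-1, 0), (-2, 0), (-3, 0), (-3, -1), (-2, -1), (-2, -2), (-2, -3), (-1, -3), (-1, -2)]
H-H contact: residue 6 @(-2,-2) - residue 9 @(-1, -2)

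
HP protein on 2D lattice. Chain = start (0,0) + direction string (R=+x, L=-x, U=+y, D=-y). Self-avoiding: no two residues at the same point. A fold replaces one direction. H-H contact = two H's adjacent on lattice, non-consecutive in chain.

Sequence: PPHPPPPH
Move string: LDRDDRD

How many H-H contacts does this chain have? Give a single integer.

Answer: 0

Derivation:
Positions: [(0, 0), (-1, 0), (-1, -1), (0, -1), (0, -2), (0, -3), (1, -3), (1, -4)]
No H-H contacts found.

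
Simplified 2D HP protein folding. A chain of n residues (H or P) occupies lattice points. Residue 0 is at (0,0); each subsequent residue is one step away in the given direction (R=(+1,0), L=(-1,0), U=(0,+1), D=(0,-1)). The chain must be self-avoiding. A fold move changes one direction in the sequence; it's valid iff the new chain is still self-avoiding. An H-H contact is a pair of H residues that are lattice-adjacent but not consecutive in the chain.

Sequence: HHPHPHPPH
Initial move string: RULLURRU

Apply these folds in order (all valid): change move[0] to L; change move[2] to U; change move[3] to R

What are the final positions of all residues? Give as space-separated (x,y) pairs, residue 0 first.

Answer: (0,0) (-1,0) (-1,1) (-1,2) (0,2) (0,3) (1,3) (2,3) (2,4)

Derivation:
Initial moves: RULLURRU
Fold: move[0]->L => LULLURRU (positions: [(0, 0), (-1, 0), (-1, 1), (-2, 1), (-3, 1), (-3, 2), (-2, 2), (-1, 2), (-1, 3)])
Fold: move[2]->U => LUULURRU (positions: [(0, 0), (-1, 0), (-1, 1), (-1, 2), (-2, 2), (-2, 3), (-1, 3), (0, 3), (0, 4)])
Fold: move[3]->R => LUURURRU (positions: [(0, 0), (-1, 0), (-1, 1), (-1, 2), (0, 2), (0, 3), (1, 3), (2, 3), (2, 4)])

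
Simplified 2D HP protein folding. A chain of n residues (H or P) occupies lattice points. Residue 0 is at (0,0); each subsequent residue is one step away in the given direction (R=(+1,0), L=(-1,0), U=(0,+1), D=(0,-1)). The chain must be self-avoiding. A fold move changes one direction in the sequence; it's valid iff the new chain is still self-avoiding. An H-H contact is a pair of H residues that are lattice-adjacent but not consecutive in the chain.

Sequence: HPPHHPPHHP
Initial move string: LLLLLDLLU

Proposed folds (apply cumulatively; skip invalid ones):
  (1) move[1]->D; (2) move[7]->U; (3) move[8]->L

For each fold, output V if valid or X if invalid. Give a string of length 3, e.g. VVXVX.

Answer: VVV

Derivation:
Initial: LLLLLDLLU -> [(0, 0), (-1, 0), (-2, 0), (-3, 0), (-4, 0), (-5, 0), (-5, -1), (-6, -1), (-7, -1), (-7, 0)]
Fold 1: move[1]->D => LDLLLDLLU VALID
Fold 2: move[7]->U => LDLLLDLUU VALID
Fold 3: move[8]->L => LDLLLDLUL VALID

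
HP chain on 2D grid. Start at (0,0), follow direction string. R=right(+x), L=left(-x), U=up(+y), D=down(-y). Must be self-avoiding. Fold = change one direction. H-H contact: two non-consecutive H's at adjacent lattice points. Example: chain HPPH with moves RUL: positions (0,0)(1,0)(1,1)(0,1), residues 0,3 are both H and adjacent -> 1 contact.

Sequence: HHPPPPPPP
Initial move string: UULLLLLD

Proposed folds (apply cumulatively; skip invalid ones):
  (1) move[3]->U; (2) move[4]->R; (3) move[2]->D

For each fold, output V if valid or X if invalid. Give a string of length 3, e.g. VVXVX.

Answer: VXX

Derivation:
Initial: UULLLLLD -> [(0, 0), (0, 1), (0, 2), (-1, 2), (-2, 2), (-3, 2), (-4, 2), (-5, 2), (-5, 1)]
Fold 1: move[3]->U => UULULLLD VALID
Fold 2: move[4]->R => UULURLLD INVALID (collision), skipped
Fold 3: move[2]->D => UUDULLLD INVALID (collision), skipped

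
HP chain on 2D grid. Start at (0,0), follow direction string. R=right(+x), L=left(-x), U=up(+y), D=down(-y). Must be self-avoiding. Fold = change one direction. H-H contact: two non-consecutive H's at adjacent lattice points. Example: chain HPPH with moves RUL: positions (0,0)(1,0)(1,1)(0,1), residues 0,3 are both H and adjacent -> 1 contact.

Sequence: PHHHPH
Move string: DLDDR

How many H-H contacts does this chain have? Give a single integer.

Positions: [(0, 0), (0, -1), (-1, -1), (-1, -2), (-1, -3), (0, -3)]
No H-H contacts found.

Answer: 0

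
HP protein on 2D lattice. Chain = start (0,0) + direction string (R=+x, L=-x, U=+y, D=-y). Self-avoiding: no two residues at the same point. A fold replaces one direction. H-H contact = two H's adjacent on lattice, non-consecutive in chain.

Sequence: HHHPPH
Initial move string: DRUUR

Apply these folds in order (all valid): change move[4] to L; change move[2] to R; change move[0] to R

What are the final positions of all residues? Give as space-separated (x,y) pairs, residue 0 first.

Answer: (0,0) (1,0) (2,0) (3,0) (3,1) (2,1)

Derivation:
Initial moves: DRUUR
Fold: move[4]->L => DRUUL (positions: [(0, 0), (0, -1), (1, -1), (1, 0), (1, 1), (0, 1)])
Fold: move[2]->R => DRRUL (positions: [(0, 0), (0, -1), (1, -1), (2, -1), (2, 0), (1, 0)])
Fold: move[0]->R => RRRUL (positions: [(0, 0), (1, 0), (2, 0), (3, 0), (3, 1), (2, 1)])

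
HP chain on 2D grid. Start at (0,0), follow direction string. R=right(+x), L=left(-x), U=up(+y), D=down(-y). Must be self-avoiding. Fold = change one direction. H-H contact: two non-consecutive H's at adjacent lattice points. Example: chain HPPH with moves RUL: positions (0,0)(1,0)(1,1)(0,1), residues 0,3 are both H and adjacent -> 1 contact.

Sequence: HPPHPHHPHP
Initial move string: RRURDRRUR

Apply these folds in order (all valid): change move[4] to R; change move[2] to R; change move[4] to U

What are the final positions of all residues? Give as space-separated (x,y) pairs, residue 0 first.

Answer: (0,0) (1,0) (2,0) (3,0) (4,0) (4,1) (5,1) (6,1) (6,2) (7,2)

Derivation:
Initial moves: RRURDRRUR
Fold: move[4]->R => RRURRRRUR (positions: [(0, 0), (1, 0), (2, 0), (2, 1), (3, 1), (4, 1), (5, 1), (6, 1), (6, 2), (7, 2)])
Fold: move[2]->R => RRRRRRRUR (positions: [(0, 0), (1, 0), (2, 0), (3, 0), (4, 0), (5, 0), (6, 0), (7, 0), (7, 1), (8, 1)])
Fold: move[4]->U => RRRRURRUR (positions: [(0, 0), (1, 0), (2, 0), (3, 0), (4, 0), (4, 1), (5, 1), (6, 1), (6, 2), (7, 2)])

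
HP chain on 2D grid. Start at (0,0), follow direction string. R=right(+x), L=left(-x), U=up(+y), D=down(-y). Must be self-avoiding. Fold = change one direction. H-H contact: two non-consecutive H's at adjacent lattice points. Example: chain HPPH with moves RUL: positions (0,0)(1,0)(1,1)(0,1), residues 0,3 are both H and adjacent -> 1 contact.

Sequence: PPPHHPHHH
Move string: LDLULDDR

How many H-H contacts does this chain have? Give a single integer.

Answer: 2

Derivation:
Positions: [(0, 0), (-1, 0), (-1, -1), (-2, -1), (-2, 0), (-3, 0), (-3, -1), (-3, -2), (-2, -2)]
H-H contact: residue 3 @(-2,-1) - residue 6 @(-3, -1)
H-H contact: residue 3 @(-2,-1) - residue 8 @(-2, -2)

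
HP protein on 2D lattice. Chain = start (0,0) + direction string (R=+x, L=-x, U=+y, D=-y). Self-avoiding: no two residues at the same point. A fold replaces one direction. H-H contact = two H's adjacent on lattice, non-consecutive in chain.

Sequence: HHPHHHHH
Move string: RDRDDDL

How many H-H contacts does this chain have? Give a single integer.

Positions: [(0, 0), (1, 0), (1, -1), (2, -1), (2, -2), (2, -3), (2, -4), (1, -4)]
No H-H contacts found.

Answer: 0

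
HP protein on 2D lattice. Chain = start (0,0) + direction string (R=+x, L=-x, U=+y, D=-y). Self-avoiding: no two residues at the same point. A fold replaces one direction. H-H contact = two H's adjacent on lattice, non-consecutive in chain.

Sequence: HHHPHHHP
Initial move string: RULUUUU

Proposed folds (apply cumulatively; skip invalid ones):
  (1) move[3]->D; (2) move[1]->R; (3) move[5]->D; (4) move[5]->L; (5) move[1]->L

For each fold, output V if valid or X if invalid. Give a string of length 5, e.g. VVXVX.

Initial: RULUUUU -> [(0, 0), (1, 0), (1, 1), (0, 1), (0, 2), (0, 3), (0, 4), (0, 5)]
Fold 1: move[3]->D => RULDUUU INVALID (collision), skipped
Fold 2: move[1]->R => RRLUUUU INVALID (collision), skipped
Fold 3: move[5]->D => RULUUDU INVALID (collision), skipped
Fold 4: move[5]->L => RULUULU VALID
Fold 5: move[1]->L => RLLUULU INVALID (collision), skipped

Answer: XXXVX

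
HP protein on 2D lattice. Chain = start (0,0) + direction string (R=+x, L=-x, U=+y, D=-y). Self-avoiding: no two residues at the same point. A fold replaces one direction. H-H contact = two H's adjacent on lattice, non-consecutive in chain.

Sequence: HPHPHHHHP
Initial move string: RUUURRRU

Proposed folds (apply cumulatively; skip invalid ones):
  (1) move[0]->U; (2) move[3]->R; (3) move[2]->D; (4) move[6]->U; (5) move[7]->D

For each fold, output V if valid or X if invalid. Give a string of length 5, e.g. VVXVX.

Initial: RUUURRRU -> [(0, 0), (1, 0), (1, 1), (1, 2), (1, 3), (2, 3), (3, 3), (4, 3), (4, 4)]
Fold 1: move[0]->U => UUUURRRU VALID
Fold 2: move[3]->R => UUURRRRU VALID
Fold 3: move[2]->D => UUDRRRRU INVALID (collision), skipped
Fold 4: move[6]->U => UUURRRUU VALID
Fold 5: move[7]->D => UUURRRUD INVALID (collision), skipped

Answer: VVXVX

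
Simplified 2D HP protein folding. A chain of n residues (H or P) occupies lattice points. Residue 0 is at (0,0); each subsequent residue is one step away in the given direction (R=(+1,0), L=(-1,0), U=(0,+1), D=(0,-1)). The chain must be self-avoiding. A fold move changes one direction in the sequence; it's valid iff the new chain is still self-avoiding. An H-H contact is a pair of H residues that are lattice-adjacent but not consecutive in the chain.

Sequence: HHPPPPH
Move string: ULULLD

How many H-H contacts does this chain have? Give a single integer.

Positions: [(0, 0), (0, 1), (-1, 1), (-1, 2), (-2, 2), (-3, 2), (-3, 1)]
No H-H contacts found.

Answer: 0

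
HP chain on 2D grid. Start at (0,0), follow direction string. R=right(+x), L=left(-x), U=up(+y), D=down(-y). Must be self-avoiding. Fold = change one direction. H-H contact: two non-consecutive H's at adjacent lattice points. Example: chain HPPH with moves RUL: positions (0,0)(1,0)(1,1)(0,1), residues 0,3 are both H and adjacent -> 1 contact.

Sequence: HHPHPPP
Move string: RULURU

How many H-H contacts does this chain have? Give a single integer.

Positions: [(0, 0), (1, 0), (1, 1), (0, 1), (0, 2), (1, 2), (1, 3)]
H-H contact: residue 0 @(0,0) - residue 3 @(0, 1)

Answer: 1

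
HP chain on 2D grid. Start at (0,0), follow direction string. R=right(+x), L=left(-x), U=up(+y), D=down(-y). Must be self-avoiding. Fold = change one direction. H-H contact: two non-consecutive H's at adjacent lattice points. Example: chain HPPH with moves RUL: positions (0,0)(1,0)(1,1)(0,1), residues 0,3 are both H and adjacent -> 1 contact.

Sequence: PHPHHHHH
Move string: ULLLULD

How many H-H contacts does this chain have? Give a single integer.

Positions: [(0, 0), (0, 1), (-1, 1), (-2, 1), (-3, 1), (-3, 2), (-4, 2), (-4, 1)]
H-H contact: residue 4 @(-3,1) - residue 7 @(-4, 1)

Answer: 1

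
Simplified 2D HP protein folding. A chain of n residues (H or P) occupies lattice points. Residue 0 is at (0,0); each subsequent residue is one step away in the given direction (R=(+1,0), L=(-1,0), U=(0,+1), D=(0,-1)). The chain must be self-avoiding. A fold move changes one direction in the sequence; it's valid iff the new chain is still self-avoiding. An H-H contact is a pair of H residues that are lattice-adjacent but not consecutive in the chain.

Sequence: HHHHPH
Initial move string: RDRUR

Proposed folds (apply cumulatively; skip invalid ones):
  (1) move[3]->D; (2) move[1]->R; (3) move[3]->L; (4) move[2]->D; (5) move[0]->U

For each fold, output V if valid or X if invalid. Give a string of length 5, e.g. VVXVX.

Initial: RDRUR -> [(0, 0), (1, 0), (1, -1), (2, -1), (2, 0), (3, 0)]
Fold 1: move[3]->D => RDRDR VALID
Fold 2: move[1]->R => RRRDR VALID
Fold 3: move[3]->L => RRRLR INVALID (collision), skipped
Fold 4: move[2]->D => RRDDR VALID
Fold 5: move[0]->U => URDDR VALID

Answer: VVXVV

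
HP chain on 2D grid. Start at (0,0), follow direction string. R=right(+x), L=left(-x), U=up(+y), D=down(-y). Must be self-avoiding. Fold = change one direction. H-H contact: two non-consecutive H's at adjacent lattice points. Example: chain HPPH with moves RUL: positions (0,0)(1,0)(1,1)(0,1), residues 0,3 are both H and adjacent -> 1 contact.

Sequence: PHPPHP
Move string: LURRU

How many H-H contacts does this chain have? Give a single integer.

Positions: [(0, 0), (-1, 0), (-1, 1), (0, 1), (1, 1), (1, 2)]
No H-H contacts found.

Answer: 0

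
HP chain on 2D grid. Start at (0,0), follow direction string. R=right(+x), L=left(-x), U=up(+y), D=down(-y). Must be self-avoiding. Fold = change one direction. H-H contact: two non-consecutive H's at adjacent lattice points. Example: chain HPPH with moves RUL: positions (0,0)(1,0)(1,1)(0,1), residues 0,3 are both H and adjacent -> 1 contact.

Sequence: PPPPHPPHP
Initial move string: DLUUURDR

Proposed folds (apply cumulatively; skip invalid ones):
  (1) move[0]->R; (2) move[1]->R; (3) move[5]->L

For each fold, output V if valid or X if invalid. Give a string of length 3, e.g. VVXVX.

Initial: DLUUURDR -> [(0, 0), (0, -1), (-1, -1), (-1, 0), (-1, 1), (-1, 2), (0, 2), (0, 1), (1, 1)]
Fold 1: move[0]->R => RLUUURDR INVALID (collision), skipped
Fold 2: move[1]->R => DRUUURDR VALID
Fold 3: move[5]->L => DRUUULDR INVALID (collision), skipped

Answer: XVX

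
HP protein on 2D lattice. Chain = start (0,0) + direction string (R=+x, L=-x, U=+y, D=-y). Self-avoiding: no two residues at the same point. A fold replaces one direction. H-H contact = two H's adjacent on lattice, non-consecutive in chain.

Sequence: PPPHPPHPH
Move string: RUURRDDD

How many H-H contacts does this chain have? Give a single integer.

Answer: 0

Derivation:
Positions: [(0, 0), (1, 0), (1, 1), (1, 2), (2, 2), (3, 2), (3, 1), (3, 0), (3, -1)]
No H-H contacts found.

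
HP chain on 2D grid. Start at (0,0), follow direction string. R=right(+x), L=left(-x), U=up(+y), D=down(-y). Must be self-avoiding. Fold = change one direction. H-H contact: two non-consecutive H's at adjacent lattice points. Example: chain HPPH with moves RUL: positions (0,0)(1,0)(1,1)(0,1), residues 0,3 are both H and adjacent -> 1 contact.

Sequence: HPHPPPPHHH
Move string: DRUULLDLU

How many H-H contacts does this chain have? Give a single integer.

Answer: 1

Derivation:
Positions: [(0, 0), (0, -1), (1, -1), (1, 0), (1, 1), (0, 1), (-1, 1), (-1, 0), (-2, 0), (-2, 1)]
H-H contact: residue 0 @(0,0) - residue 7 @(-1, 0)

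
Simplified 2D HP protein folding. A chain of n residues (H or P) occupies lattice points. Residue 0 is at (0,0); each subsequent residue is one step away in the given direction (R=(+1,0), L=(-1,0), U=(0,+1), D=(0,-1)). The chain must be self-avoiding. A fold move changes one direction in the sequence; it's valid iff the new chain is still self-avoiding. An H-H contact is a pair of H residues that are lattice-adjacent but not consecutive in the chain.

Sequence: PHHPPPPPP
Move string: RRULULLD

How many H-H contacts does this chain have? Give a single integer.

Answer: 0

Derivation:
Positions: [(0, 0), (1, 0), (2, 0), (2, 1), (1, 1), (1, 2), (0, 2), (-1, 2), (-1, 1)]
No H-H contacts found.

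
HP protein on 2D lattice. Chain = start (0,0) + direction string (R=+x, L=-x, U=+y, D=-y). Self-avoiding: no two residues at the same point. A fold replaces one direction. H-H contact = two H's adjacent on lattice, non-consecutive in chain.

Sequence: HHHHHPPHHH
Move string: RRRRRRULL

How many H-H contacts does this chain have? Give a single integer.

Positions: [(0, 0), (1, 0), (2, 0), (3, 0), (4, 0), (5, 0), (6, 0), (6, 1), (5, 1), (4, 1)]
H-H contact: residue 4 @(4,0) - residue 9 @(4, 1)

Answer: 1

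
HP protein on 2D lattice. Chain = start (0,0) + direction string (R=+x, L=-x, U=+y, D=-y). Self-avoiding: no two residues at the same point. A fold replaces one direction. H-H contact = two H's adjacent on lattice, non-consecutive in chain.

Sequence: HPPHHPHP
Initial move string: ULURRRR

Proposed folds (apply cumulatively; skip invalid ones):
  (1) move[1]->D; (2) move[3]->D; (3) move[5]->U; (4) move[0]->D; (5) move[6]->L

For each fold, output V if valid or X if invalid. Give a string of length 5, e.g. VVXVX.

Initial: ULURRRR -> [(0, 0), (0, 1), (-1, 1), (-1, 2), (0, 2), (1, 2), (2, 2), (3, 2)]
Fold 1: move[1]->D => UDURRRR INVALID (collision), skipped
Fold 2: move[3]->D => ULUDRRR INVALID (collision), skipped
Fold 3: move[5]->U => ULURRUR VALID
Fold 4: move[0]->D => DLURRUR INVALID (collision), skipped
Fold 5: move[6]->L => ULURRUL VALID

Answer: XXVXV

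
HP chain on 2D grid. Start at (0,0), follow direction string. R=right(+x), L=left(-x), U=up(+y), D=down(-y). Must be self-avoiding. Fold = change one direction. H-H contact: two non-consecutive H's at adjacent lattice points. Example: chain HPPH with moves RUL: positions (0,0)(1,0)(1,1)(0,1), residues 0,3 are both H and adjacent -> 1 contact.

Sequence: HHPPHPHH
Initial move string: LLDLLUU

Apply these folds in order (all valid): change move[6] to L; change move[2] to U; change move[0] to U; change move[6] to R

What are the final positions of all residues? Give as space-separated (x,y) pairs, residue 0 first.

Answer: (0,0) (0,1) (-1,1) (-1,2) (-2,2) (-3,2) (-3,3) (-2,3)

Derivation:
Initial moves: LLDLLUU
Fold: move[6]->L => LLDLLUL (positions: [(0, 0), (-1, 0), (-2, 0), (-2, -1), (-3, -1), (-4, -1), (-4, 0), (-5, 0)])
Fold: move[2]->U => LLULLUL (positions: [(0, 0), (-1, 0), (-2, 0), (-2, 1), (-3, 1), (-4, 1), (-4, 2), (-5, 2)])
Fold: move[0]->U => ULULLUL (positions: [(0, 0), (0, 1), (-1, 1), (-1, 2), (-2, 2), (-3, 2), (-3, 3), (-4, 3)])
Fold: move[6]->R => ULULLUR (positions: [(0, 0), (0, 1), (-1, 1), (-1, 2), (-2, 2), (-3, 2), (-3, 3), (-2, 3)])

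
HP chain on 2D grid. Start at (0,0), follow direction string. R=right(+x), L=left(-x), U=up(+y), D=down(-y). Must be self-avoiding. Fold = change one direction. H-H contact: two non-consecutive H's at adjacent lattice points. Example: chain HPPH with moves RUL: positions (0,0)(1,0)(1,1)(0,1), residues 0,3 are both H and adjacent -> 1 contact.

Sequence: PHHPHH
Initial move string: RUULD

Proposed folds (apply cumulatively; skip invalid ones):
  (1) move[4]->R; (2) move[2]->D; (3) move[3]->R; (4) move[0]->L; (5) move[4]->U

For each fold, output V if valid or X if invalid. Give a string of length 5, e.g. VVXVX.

Answer: XXVVV

Derivation:
Initial: RUULD -> [(0, 0), (1, 0), (1, 1), (1, 2), (0, 2), (0, 1)]
Fold 1: move[4]->R => RUULR INVALID (collision), skipped
Fold 2: move[2]->D => RUDLD INVALID (collision), skipped
Fold 3: move[3]->R => RUURD VALID
Fold 4: move[0]->L => LUURD VALID
Fold 5: move[4]->U => LUURU VALID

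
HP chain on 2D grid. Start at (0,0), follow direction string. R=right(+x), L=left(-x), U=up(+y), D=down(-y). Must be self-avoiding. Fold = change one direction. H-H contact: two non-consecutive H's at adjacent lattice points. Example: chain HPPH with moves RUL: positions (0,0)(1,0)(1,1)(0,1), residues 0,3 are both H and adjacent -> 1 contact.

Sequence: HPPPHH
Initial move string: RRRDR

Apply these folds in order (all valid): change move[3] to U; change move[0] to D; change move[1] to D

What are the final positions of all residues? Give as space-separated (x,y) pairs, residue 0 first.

Answer: (0,0) (0,-1) (0,-2) (1,-2) (1,-1) (2,-1)

Derivation:
Initial moves: RRRDR
Fold: move[3]->U => RRRUR (positions: [(0, 0), (1, 0), (2, 0), (3, 0), (3, 1), (4, 1)])
Fold: move[0]->D => DRRUR (positions: [(0, 0), (0, -1), (1, -1), (2, -1), (2, 0), (3, 0)])
Fold: move[1]->D => DDRUR (positions: [(0, 0), (0, -1), (0, -2), (1, -2), (1, -1), (2, -1)])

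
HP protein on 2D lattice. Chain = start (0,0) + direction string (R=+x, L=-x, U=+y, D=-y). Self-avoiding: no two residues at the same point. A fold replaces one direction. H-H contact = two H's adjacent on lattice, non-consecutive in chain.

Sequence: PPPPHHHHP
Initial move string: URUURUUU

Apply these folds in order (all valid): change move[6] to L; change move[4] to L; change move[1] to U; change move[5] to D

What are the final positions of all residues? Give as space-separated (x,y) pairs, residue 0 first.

Answer: (0,0) (0,1) (0,2) (0,3) (0,4) (-1,4) (-1,3) (-2,3) (-2,4)

Derivation:
Initial moves: URUURUUU
Fold: move[6]->L => URUURULU (positions: [(0, 0), (0, 1), (1, 1), (1, 2), (1, 3), (2, 3), (2, 4), (1, 4), (1, 5)])
Fold: move[4]->L => URUULULU (positions: [(0, 0), (0, 1), (1, 1), (1, 2), (1, 3), (0, 3), (0, 4), (-1, 4), (-1, 5)])
Fold: move[1]->U => UUUULULU (positions: [(0, 0), (0, 1), (0, 2), (0, 3), (0, 4), (-1, 4), (-1, 5), (-2, 5), (-2, 6)])
Fold: move[5]->D => UUUULDLU (positions: [(0, 0), (0, 1), (0, 2), (0, 3), (0, 4), (-1, 4), (-1, 3), (-2, 3), (-2, 4)])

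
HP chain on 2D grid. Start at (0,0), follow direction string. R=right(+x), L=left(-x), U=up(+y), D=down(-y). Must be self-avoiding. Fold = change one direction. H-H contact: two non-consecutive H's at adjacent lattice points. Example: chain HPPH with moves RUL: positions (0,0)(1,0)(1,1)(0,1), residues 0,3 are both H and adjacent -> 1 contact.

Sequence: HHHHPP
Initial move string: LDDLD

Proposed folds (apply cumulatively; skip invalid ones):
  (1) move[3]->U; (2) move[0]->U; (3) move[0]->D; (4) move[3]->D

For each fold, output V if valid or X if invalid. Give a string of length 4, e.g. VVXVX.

Initial: LDDLD -> [(0, 0), (-1, 0), (-1, -1), (-1, -2), (-2, -2), (-2, -3)]
Fold 1: move[3]->U => LDDUD INVALID (collision), skipped
Fold 2: move[0]->U => UDDLD INVALID (collision), skipped
Fold 3: move[0]->D => DDDLD VALID
Fold 4: move[3]->D => DDDDD VALID

Answer: XXVV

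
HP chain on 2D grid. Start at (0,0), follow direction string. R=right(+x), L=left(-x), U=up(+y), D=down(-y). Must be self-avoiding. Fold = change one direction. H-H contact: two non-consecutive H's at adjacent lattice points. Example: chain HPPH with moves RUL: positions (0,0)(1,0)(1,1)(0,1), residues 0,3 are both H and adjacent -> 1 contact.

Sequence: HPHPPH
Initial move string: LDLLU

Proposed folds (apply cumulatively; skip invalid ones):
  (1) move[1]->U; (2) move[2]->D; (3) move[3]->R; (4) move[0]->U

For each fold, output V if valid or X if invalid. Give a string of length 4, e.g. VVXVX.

Answer: VXXV

Derivation:
Initial: LDLLU -> [(0, 0), (-1, 0), (-1, -1), (-2, -1), (-3, -1), (-3, 0)]
Fold 1: move[1]->U => LULLU VALID
Fold 2: move[2]->D => LUDLU INVALID (collision), skipped
Fold 3: move[3]->R => LULRU INVALID (collision), skipped
Fold 4: move[0]->U => UULLU VALID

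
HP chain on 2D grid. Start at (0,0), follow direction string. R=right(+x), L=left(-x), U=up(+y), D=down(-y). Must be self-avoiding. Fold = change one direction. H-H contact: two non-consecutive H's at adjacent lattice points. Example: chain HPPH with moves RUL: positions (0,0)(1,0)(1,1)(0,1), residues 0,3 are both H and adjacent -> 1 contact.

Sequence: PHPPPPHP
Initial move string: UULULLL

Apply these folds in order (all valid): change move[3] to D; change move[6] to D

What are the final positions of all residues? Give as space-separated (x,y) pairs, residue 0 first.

Initial moves: UULULLL
Fold: move[3]->D => UULDLLL (positions: [(0, 0), (0, 1), (0, 2), (-1, 2), (-1, 1), (-2, 1), (-3, 1), (-4, 1)])
Fold: move[6]->D => UULDLLD (positions: [(0, 0), (0, 1), (0, 2), (-1, 2), (-1, 1), (-2, 1), (-3, 1), (-3, 0)])

Answer: (0,0) (0,1) (0,2) (-1,2) (-1,1) (-2,1) (-3,1) (-3,0)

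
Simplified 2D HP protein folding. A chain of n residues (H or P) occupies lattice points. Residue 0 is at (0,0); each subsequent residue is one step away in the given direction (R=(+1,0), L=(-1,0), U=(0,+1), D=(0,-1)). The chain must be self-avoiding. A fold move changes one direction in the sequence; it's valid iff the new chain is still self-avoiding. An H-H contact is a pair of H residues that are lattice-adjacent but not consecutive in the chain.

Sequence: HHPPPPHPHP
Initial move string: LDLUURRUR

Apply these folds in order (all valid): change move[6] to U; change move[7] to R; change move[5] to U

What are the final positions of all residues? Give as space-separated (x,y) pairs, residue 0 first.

Answer: (0,0) (-1,0) (-1,-1) (-2,-1) (-2,0) (-2,1) (-2,2) (-2,3) (-1,3) (0,3)

Derivation:
Initial moves: LDLUURRUR
Fold: move[6]->U => LDLUURUUR (positions: [(0, 0), (-1, 0), (-1, -1), (-2, -1), (-2, 0), (-2, 1), (-1, 1), (-1, 2), (-1, 3), (0, 3)])
Fold: move[7]->R => LDLUURURR (positions: [(0, 0), (-1, 0), (-1, -1), (-2, -1), (-2, 0), (-2, 1), (-1, 1), (-1, 2), (0, 2), (1, 2)])
Fold: move[5]->U => LDLUUUURR (positions: [(0, 0), (-1, 0), (-1, -1), (-2, -1), (-2, 0), (-2, 1), (-2, 2), (-2, 3), (-1, 3), (0, 3)])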